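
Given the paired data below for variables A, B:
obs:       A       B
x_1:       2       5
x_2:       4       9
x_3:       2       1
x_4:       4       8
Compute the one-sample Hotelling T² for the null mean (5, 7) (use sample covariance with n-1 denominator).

Step 1 — sample mean vector:
  mean(A) = (2 + 4 + 2 + 4) / 4 = 12/4 = 3
  mean(B) = (5 + 9 + 1 + 8) / 4 = 23/4 = 5.75
  x̄ = (3, 5.75),  deviation x̄ - mu_0 = (3, 5.75) - (5, 7) = (-2, -1.25).

Step 2 — sample covariance matrix, S[i,j] = (1/(n-1)) · Σ_k (x_{k,i} - mean_i) · (x_{k,j} - mean_j), divisor n-1 = 3:
  S[A,A] = ((-1)·(-1) + (1)·(1) + (-1)·(-1) + (1)·(1)) / 3 = 4/3 = 1.3333
  S[A,B] = ((-1)·(-0.75) + (1)·(3.25) + (-1)·(-4.75) + (1)·(2.25)) / 3 = 11/3 = 3.6667
  S[B,B] = ((-0.75)·(-0.75) + (3.25)·(3.25) + (-4.75)·(-4.75) + (2.25)·(2.25)) / 3 = 38.75/3 = 12.9167
  S = [[1.3333, 3.6667],
 [3.6667, 12.9167]].

Step 3 — invert S. det(S) = 1.3333·12.9167 - (3.6667)² = 3.7778.
  S^{-1} = (1/det) · [[d, -b], [-b, a]] = [[3.4191, -0.9706],
 [-0.9706, 0.3529]].

Step 4 — quadratic form (x̄ - mu_0)^T · S^{-1} · (x̄ - mu_0):
  S^{-1} · (x̄ - mu_0) = (-5.625, 1.5),
  (x̄ - mu_0)^T · [...] = (-2)·(-5.625) + (-1.25)·(1.5) = 9.375.

Step 5 — scale by n: T² = 4 · 9.375 = 37.5.

T² ≈ 37.5


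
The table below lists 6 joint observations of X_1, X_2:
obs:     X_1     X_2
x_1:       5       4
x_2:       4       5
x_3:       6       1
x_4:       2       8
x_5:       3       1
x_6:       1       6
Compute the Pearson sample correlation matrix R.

Step 1 — column means:
  mean(X_1) = (5 + 4 + 6 + 2 + 3 + 1) / 6 = 21/6 = 3.5
  mean(X_2) = (4 + 5 + 1 + 8 + 1 + 6) / 6 = 25/6 = 4.1667

Step 2 — sample variances and covariances s[i,j] = (1/(n-1)) · Σ_k (x_{k,i} - mean_i) · (x_{k,j} - mean_j), with n-1 = 5:
  s[X_1,X_1] = ((1.5)·(1.5) + (0.5)·(0.5) + (2.5)·(2.5) + (-1.5)·(-1.5) + (-0.5)·(-0.5) + (-2.5)·(-2.5)) / 5 = 17.5/5 = 3.5
  s[X_1,X_2] = ((1.5)·(-0.1667) + (0.5)·(0.8333) + (2.5)·(-3.1667) + (-1.5)·(3.8333) + (-0.5)·(-3.1667) + (-2.5)·(1.8333)) / 5 = -16.5/5 = -3.3
  s[X_2,X_2] = ((-0.1667)·(-0.1667) + (0.8333)·(0.8333) + (-3.1667)·(-3.1667) + (3.8333)·(3.8333) + (-3.1667)·(-3.1667) + (1.8333)·(1.8333)) / 5 = 38.8333/5 = 7.7667
  Sample standard deviations s_i = √(s[i,i]):
  s(X_1) = √(3.5) = 1.8708
  s(X_2) = √(7.7667) = 2.7869

Step 3 — r_{ij} = s_{ij} / (s_i · s_j):
  r[X_1,X_1] = 1 (diagonal).
  r[X_1,X_2] = -3.3 / (1.8708 · 2.7869) = -3.3 / 5.2138 = -0.6329
  r[X_2,X_2] = 1 (diagonal).

R is symmetric with unit diagonal. Assembling:

R = [[1, -0.6329],
 [-0.6329, 1]]


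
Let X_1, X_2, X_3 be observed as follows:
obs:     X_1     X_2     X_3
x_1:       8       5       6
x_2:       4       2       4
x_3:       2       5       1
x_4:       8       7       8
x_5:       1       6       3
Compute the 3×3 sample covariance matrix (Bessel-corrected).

Step 1 — column means:
  mean(X_1) = (8 + 4 + 2 + 8 + 1) / 5 = 23/5 = 4.6
  mean(X_2) = (5 + 2 + 5 + 7 + 6) / 5 = 25/5 = 5
  mean(X_3) = (6 + 4 + 1 + 8 + 3) / 5 = 22/5 = 4.4

Step 2 — sample covariance S[i,j] = (1/(n-1)) · Σ_k (x_{k,i} - mean_i) · (x_{k,j} - mean_j), with n-1 = 4.
  S[X_1,X_1] = ((3.4)·(3.4) + (-0.6)·(-0.6) + (-2.6)·(-2.6) + (3.4)·(3.4) + (-3.6)·(-3.6)) / 4 = 43.2/4 = 10.8
  S[X_1,X_2] = ((3.4)·(0) + (-0.6)·(-3) + (-2.6)·(0) + (3.4)·(2) + (-3.6)·(1)) / 4 = 5/4 = 1.25
  S[X_1,X_3] = ((3.4)·(1.6) + (-0.6)·(-0.4) + (-2.6)·(-3.4) + (3.4)·(3.6) + (-3.6)·(-1.4)) / 4 = 31.8/4 = 7.95
  S[X_2,X_2] = ((0)·(0) + (-3)·(-3) + (0)·(0) + (2)·(2) + (1)·(1)) / 4 = 14/4 = 3.5
  S[X_2,X_3] = ((0)·(1.6) + (-3)·(-0.4) + (0)·(-3.4) + (2)·(3.6) + (1)·(-1.4)) / 4 = 7/4 = 1.75
  S[X_3,X_3] = ((1.6)·(1.6) + (-0.4)·(-0.4) + (-3.4)·(-3.4) + (3.6)·(3.6) + (-1.4)·(-1.4)) / 4 = 29.2/4 = 7.3

S is symmetric (S[j,i] = S[i,j]). Assembling:

S = [[10.8, 1.25, 7.95],
 [1.25, 3.5, 1.75],
 [7.95, 1.75, 7.3]]


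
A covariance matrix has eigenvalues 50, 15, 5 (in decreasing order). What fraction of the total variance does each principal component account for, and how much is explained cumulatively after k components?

Step 1 — total variance = trace(Sigma) = Σ λ_i = 50 + 15 + 5 = 70.

Step 2 — fraction explained by component i = λ_i / Σ λ:
  PC1: 50/70 = 0.7143
  PC2: 15/70 = 0.2143
  PC3: 5/70 = 0.0714

Step 3 — cumulative fraction after k components = (λ_1 + ... + λ_k) / Σ λ:
  k = 1: 50/70 = 0.7143
  k = 2: (50 + 15)/70 = 65/70 = 0.9286
  k = 3: (50 + 15 + 5)/70 = 70/70 = 1

Summary (fraction, with percent):

explained: PC1 0.7143 (71.43%), PC2 0.2143 (21.43%), PC3 0.0714 (7.14%);  cumulative: 0.7143, 0.9286, 1


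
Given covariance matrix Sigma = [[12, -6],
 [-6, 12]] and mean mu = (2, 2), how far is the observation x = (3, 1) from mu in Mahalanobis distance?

Step 1 — centre the observation: (x - mu) = (1, -1).

Step 2 — invert Sigma. det(Sigma) = 12·12 - (-6)² = 108.
  Sigma^{-1} = (1/det) · [[d, -b], [-b, a]] = [[0.1111, 0.0556],
 [0.0556, 0.1111]].

Step 3 — form the quadratic (x - mu)^T · Sigma^{-1} · (x - mu):
  Sigma^{-1} · (x - mu) = (0.0556, -0.0556).
  (x - mu)^T · [Sigma^{-1} · (x - mu)] = (1)·(0.0556) + (-1)·(-0.0556) = 0.1111.

Step 4 — take square root: d = √(0.1111) ≈ 0.3333.

d(x, mu) = √(0.1111) ≈ 0.3333


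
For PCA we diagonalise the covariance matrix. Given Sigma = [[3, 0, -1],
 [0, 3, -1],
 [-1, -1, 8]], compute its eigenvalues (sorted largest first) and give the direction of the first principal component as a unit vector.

Step 1 — characteristic polynomial p(λ) = det(λI - Sigma) = λ³ - tr·λ² + c_1·λ - det, where tr = trace, c_1 = sum of the principal 2×2 minors, det = det(Sigma):
  tr = 3 + 3 + 8 = 14,
  c_1 = (3·3 - (0)²) + (3·8 - (-1)²) + (3·8 - (-1)²) = 9 + 23 + 23 = 55,
  det = 3·(3·8 - (-1)²) - (0)·((0)·8 - (-1)·(-1)) + (-1)·((0)·(-1) - 3·(-1)) = 3·(23) - (0)·(-1) + (-1)·(3) = 66.
  So p(λ) = λ³ - 14λ² + 55λ - 66.
Step 2 — look for an integer root (rational root theorem: any rational root is an integer divisor of 66). Testing λ = 3:
  p(3) = 27 - 126 + 165 - 66 = 0  ✓
  Dividing out (λ - 3): p(λ) = (λ - 3)(λ² - 11λ + 22).
Step 3 — remaining eigenvalues from the quadratic λ² - 11λ + 22 = 0:
  Δ = 11² - 4·22 = 121 - 88 = 33,  λ = (11 ± √33)/2 = (11 ± 5.7446)/2 ≈ 8.3723 or 2.6277.
  Sorted: λ_1 = 8.3723,  λ_2 = 3,  λ_3 = 2.6277  (check: sum = 14 = tr ✓).

Step 4 — unit eigenvector for λ_1 ≈ 8.3723: v spans the null space of (Sigma - λ_1 I), whose rows are
  r_1 = (-5.3723, 0, -1),  r_2 = (0, -5.3723, -1),  r_3 = (-1, -1, -0.3723).
  v is orthogonal to every row, so take v ∝ r_1 × r_2 = ((0)·(-1) - (-1)·(-5.3723), (-1)·(0) - (-5.3723)·(-1), (-5.3723)·(-5.3723) - (0)·(0)) ≈ (-5.3723, -5.3723, 28.8614).
  Rescale (multiply by -1 so the first nonzero entry is positive): u = (5.3723, 5.3723, -28.8614).
  ||u|| = √((5.3723)² + (5.3723)² + (-28.8614)²) = √(890.7036) ≈ 29.8447,  v_1 = u/||u|| ≈ (0.18, 0.18, -0.9671) (||v_1|| = 1).

λ_1 = 8.3723,  λ_2 = 3,  λ_3 = 2.6277;  v_1 ≈ (0.18, 0.18, -0.9671)


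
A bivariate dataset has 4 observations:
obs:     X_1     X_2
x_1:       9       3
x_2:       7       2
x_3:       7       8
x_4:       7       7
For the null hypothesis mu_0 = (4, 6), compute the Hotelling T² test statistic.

Step 1 — sample mean vector:
  mean(X_1) = (9 + 7 + 7 + 7) / 4 = 30/4 = 7.5
  mean(X_2) = (3 + 2 + 8 + 7) / 4 = 20/4 = 5
  x̄ = (7.5, 5),  deviation x̄ - mu_0 = (7.5, 5) - (4, 6) = (3.5, -1).

Step 2 — sample covariance matrix, S[i,j] = (1/(n-1)) · Σ_k (x_{k,i} - mean_i) · (x_{k,j} - mean_j), divisor n-1 = 3:
  S[X_1,X_1] = ((1.5)·(1.5) + (-0.5)·(-0.5) + (-0.5)·(-0.5) + (-0.5)·(-0.5)) / 3 = 3/3 = 1
  S[X_1,X_2] = ((1.5)·(-2) + (-0.5)·(-3) + (-0.5)·(3) + (-0.5)·(2)) / 3 = -4/3 = -1.3333
  S[X_2,X_2] = ((-2)·(-2) + (-3)·(-3) + (3)·(3) + (2)·(2)) / 3 = 26/3 = 8.6667
  S = [[1, -1.3333],
 [-1.3333, 8.6667]].

Step 3 — invert S. det(S) = 1·8.6667 - (-1.3333)² = 6.8889.
  S^{-1} = (1/det) · [[d, -b], [-b, a]] = [[1.2581, 0.1935],
 [0.1935, 0.1452]].

Step 4 — quadratic form (x̄ - mu_0)^T · S^{-1} · (x̄ - mu_0):
  S^{-1} · (x̄ - mu_0) = (4.2097, 0.5323),
  (x̄ - mu_0)^T · [...] = (3.5)·(4.2097) + (-1)·(0.5323) = 14.2016.

Step 5 — scale by n: T² = 4 · 14.2016 = 56.8065.

T² ≈ 56.8065


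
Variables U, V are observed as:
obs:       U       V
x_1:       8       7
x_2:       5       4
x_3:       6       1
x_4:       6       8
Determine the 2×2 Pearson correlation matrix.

Step 1 — column means:
  mean(U) = (8 + 5 + 6 + 6) / 4 = 25/4 = 6.25
  mean(V) = (7 + 4 + 1 + 8) / 4 = 20/4 = 5

Step 2 — sample variances and covariances s[i,j] = (1/(n-1)) · Σ_k (x_{k,i} - mean_i) · (x_{k,j} - mean_j), with n-1 = 3:
  s[U,U] = ((1.75)·(1.75) + (-1.25)·(-1.25) + (-0.25)·(-0.25) + (-0.25)·(-0.25)) / 3 = 4.75/3 = 1.5833
  s[U,V] = ((1.75)·(2) + (-1.25)·(-1) + (-0.25)·(-4) + (-0.25)·(3)) / 3 = 5/3 = 1.6667
  s[V,V] = ((2)·(2) + (-1)·(-1) + (-4)·(-4) + (3)·(3)) / 3 = 30/3 = 10
  Sample standard deviations s_i = √(s[i,i]):
  s(U) = √(1.5833) = 1.2583
  s(V) = √(10) = 3.1623

Step 3 — r_{ij} = s_{ij} / (s_i · s_j):
  r[U,U] = 1 (diagonal).
  r[U,V] = 1.6667 / (1.2583 · 3.1623) = 1.6667 / 3.9791 = 0.4189
  r[V,V] = 1 (diagonal).

R is symmetric with unit diagonal. Assembling:

R = [[1, 0.4189],
 [0.4189, 1]]


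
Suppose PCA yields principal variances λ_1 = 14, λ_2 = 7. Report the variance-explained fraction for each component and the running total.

Step 1 — total variance = trace(Sigma) = Σ λ_i = 14 + 7 = 21.

Step 2 — fraction explained by component i = λ_i / Σ λ:
  PC1: 14/21 = 0.6667
  PC2: 7/21 = 0.3333

Step 3 — cumulative fraction after k components = (λ_1 + ... + λ_k) / Σ λ:
  k = 1: 14/21 = 0.6667
  k = 2: (14 + 7)/21 = 21/21 = 1

Summary (fraction, with percent):

explained: PC1 0.6667 (66.67%), PC2 0.3333 (33.33%);  cumulative: 0.6667, 1


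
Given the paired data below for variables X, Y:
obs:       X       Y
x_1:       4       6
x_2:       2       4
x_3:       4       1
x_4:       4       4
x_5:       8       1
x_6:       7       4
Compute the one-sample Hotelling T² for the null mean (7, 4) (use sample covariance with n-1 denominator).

Step 1 — sample mean vector:
  mean(X) = (4 + 2 + 4 + 4 + 8 + 7) / 6 = 29/6 = 4.8333
  mean(Y) = (6 + 4 + 1 + 4 + 1 + 4) / 6 = 20/6 = 3.3333
  x̄ = (4.8333, 3.3333),  deviation x̄ - mu_0 = (4.8333, 3.3333) - (7, 4) = (-2.1667, -0.6667).

Step 2 — sample covariance matrix, S[i,j] = (1/(n-1)) · Σ_k (x_{k,i} - mean_i) · (x_{k,j} - mean_j), divisor n-1 = 5:
  S[X,X] = ((-0.8333)·(-0.8333) + (-2.8333)·(-2.8333) + (-0.8333)·(-0.8333) + (-0.8333)·(-0.8333) + (3.1667)·(3.1667) + (2.1667)·(2.1667)) / 5 = 24.8333/5 = 4.9667
  S[X,Y] = ((-0.8333)·(2.6667) + (-2.8333)·(0.6667) + (-0.8333)·(-2.3333) + (-0.8333)·(0.6667) + (3.1667)·(-2.3333) + (2.1667)·(0.6667)) / 5 = -8.6667/5 = -1.7333
  S[Y,Y] = ((2.6667)·(2.6667) + (0.6667)·(0.6667) + (-2.3333)·(-2.3333) + (0.6667)·(0.6667) + (-2.3333)·(-2.3333) + (0.6667)·(0.6667)) / 5 = 19.3333/5 = 3.8667
  S = [[4.9667, -1.7333],
 [-1.7333, 3.8667]].

Step 3 — invert S. det(S) = 4.9667·3.8667 - (-1.7333)² = 16.2.
  S^{-1} = (1/det) · [[d, -b], [-b, a]] = [[0.2387, 0.107],
 [0.107, 0.3066]].

Step 4 — quadratic form (x̄ - mu_0)^T · S^{-1} · (x̄ - mu_0):
  S^{-1} · (x̄ - mu_0) = (-0.5885, -0.4362),
  (x̄ - mu_0)^T · [...] = (-2.1667)·(-0.5885) + (-0.6667)·(-0.4362) = 1.5658.

Step 5 — scale by n: T² = 6 · 1.5658 = 9.3951.

T² ≈ 9.3951


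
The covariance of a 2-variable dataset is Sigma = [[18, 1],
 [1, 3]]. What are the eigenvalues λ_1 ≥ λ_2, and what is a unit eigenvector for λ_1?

Step 1 — characteristic polynomial of 2×2 Sigma:
  det(Sigma - λI) = λ² - trace · λ + det = 0.
  trace = 18 + 3 = 21, det = 18·3 - (1)² = 53.
Step 2 — discriminant:
  Δ = trace² - 4·det = 441 - 212 = 229.
Step 3 — eigenvalues:
  λ = (trace ± √Δ)/2 = (21 ± 15.1327)/2,
  λ_1 = 18.0664,  λ_2 = 2.9336.

Step 4 — unit eigenvector for λ_1: solve (Sigma - λ_1 I)v = 0. First row:
  (18 - 18.0664)·v_x + (1)·v_y = 0, i.e. (-0.0664)·v_x + (1)·v_y = 0,
  so v ∝ (b, λ_1 - a) = (1, 0.0664) = u.
  ||u|| = √((1)² + (0.0664)²) = √(1.0044) ≈ 1.0022,
  v_1 = u/||u|| ≈ (0.9978, 0.0662) (||v_1|| = 1).

λ_1 = 18.0664,  λ_2 = 2.9336;  v_1 ≈ (0.9978, 0.0662)


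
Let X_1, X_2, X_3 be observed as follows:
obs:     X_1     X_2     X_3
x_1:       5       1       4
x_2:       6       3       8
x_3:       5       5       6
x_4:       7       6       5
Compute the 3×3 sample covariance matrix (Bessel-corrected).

Step 1 — column means:
  mean(X_1) = (5 + 6 + 5 + 7) / 4 = 23/4 = 5.75
  mean(X_2) = (1 + 3 + 5 + 6) / 4 = 15/4 = 3.75
  mean(X_3) = (4 + 8 + 6 + 5) / 4 = 23/4 = 5.75

Step 2 — sample covariance S[i,j] = (1/(n-1)) · Σ_k (x_{k,i} - mean_i) · (x_{k,j} - mean_j), with n-1 = 3.
  S[X_1,X_1] = ((-0.75)·(-0.75) + (0.25)·(0.25) + (-0.75)·(-0.75) + (1.25)·(1.25)) / 3 = 2.75/3 = 0.9167
  S[X_1,X_2] = ((-0.75)·(-2.75) + (0.25)·(-0.75) + (-0.75)·(1.25) + (1.25)·(2.25)) / 3 = 3.75/3 = 1.25
  S[X_1,X_3] = ((-0.75)·(-1.75) + (0.25)·(2.25) + (-0.75)·(0.25) + (1.25)·(-0.75)) / 3 = 0.75/3 = 0.25
  S[X_2,X_2] = ((-2.75)·(-2.75) + (-0.75)·(-0.75) + (1.25)·(1.25) + (2.25)·(2.25)) / 3 = 14.75/3 = 4.9167
  S[X_2,X_3] = ((-2.75)·(-1.75) + (-0.75)·(2.25) + (1.25)·(0.25) + (2.25)·(-0.75)) / 3 = 1.75/3 = 0.5833
  S[X_3,X_3] = ((-1.75)·(-1.75) + (2.25)·(2.25) + (0.25)·(0.25) + (-0.75)·(-0.75)) / 3 = 8.75/3 = 2.9167

S is symmetric (S[j,i] = S[i,j]). Assembling:

S = [[0.9167, 1.25, 0.25],
 [1.25, 4.9167, 0.5833],
 [0.25, 0.5833, 2.9167]]


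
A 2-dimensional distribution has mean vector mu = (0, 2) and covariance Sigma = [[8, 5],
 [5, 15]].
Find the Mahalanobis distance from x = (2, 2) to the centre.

Step 1 — centre the observation: (x - mu) = (2, 0).

Step 2 — invert Sigma. det(Sigma) = 8·15 - (5)² = 95.
  Sigma^{-1} = (1/det) · [[d, -b], [-b, a]] = [[0.1579, -0.0526],
 [-0.0526, 0.0842]].

Step 3 — form the quadratic (x - mu)^T · Sigma^{-1} · (x - mu):
  Sigma^{-1} · (x - mu) = (0.3158, -0.1053).
  (x - mu)^T · [Sigma^{-1} · (x - mu)] = (2)·(0.3158) + (0)·(-0.1053) = 0.6316.

Step 4 — take square root: d = √(0.6316) ≈ 0.7947.

d(x, mu) = √(0.6316) ≈ 0.7947


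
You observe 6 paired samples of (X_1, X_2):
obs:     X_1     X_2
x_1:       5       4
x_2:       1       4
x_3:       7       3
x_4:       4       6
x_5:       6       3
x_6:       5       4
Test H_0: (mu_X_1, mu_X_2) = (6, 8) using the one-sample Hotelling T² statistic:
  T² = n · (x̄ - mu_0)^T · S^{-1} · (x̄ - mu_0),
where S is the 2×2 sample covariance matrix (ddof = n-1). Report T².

Step 1 — sample mean vector:
  mean(X_1) = (5 + 1 + 7 + 4 + 6 + 5) / 6 = 28/6 = 4.6667
  mean(X_2) = (4 + 4 + 3 + 6 + 3 + 4) / 6 = 24/6 = 4
  x̄ = (4.6667, 4),  deviation x̄ - mu_0 = (4.6667, 4) - (6, 8) = (-1.3333, -4).

Step 2 — sample covariance matrix, S[i,j] = (1/(n-1)) · Σ_k (x_{k,i} - mean_i) · (x_{k,j} - mean_j), divisor n-1 = 5:
  S[X_1,X_1] = ((0.3333)·(0.3333) + (-3.6667)·(-3.6667) + (2.3333)·(2.3333) + (-0.6667)·(-0.6667) + (1.3333)·(1.3333) + (0.3333)·(0.3333)) / 5 = 21.3333/5 = 4.2667
  S[X_1,X_2] = ((0.3333)·(0) + (-3.6667)·(0) + (2.3333)·(-1) + (-0.6667)·(2) + (1.3333)·(-1) + (0.3333)·(0)) / 5 = -5/5 = -1
  S[X_2,X_2] = ((0)·(0) + (0)·(0) + (-1)·(-1) + (2)·(2) + (-1)·(-1) + (0)·(0)) / 5 = 6/5 = 1.2
  S = [[4.2667, -1],
 [-1, 1.2]].

Step 3 — invert S. det(S) = 4.2667·1.2 - (-1)² = 4.12.
  S^{-1} = (1/det) · [[d, -b], [-b, a]] = [[0.2913, 0.2427],
 [0.2427, 1.0356]].

Step 4 — quadratic form (x̄ - mu_0)^T · S^{-1} · (x̄ - mu_0):
  S^{-1} · (x̄ - mu_0) = (-1.3592, -4.466),
  (x̄ - mu_0)^T · [...] = (-1.3333)·(-1.3592) + (-4)·(-4.466) = 19.6764.

Step 5 — scale by n: T² = 6 · 19.6764 = 118.0583.

T² ≈ 118.0583


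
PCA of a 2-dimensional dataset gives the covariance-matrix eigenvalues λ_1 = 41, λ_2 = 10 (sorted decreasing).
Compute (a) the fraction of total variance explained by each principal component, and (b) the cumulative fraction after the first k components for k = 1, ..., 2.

Step 1 — total variance = trace(Sigma) = Σ λ_i = 41 + 10 = 51.

Step 2 — fraction explained by component i = λ_i / Σ λ:
  PC1: 41/51 = 0.8039
  PC2: 10/51 = 0.1961

Step 3 — cumulative fraction after k components = (λ_1 + ... + λ_k) / Σ λ:
  k = 1: 41/51 = 0.8039
  k = 2: (41 + 10)/51 = 51/51 = 1

Summary (fraction, with percent):

explained: PC1 0.8039 (80.39%), PC2 0.1961 (19.61%);  cumulative: 0.8039, 1


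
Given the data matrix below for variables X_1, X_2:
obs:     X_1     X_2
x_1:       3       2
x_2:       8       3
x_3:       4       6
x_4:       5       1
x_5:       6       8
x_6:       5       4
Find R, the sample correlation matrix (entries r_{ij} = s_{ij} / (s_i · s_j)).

Step 1 — column means:
  mean(X_1) = (3 + 8 + 4 + 5 + 6 + 5) / 6 = 31/6 = 5.1667
  mean(X_2) = (2 + 3 + 6 + 1 + 8 + 4) / 6 = 24/6 = 4

Step 2 — sample variances and covariances s[i,j] = (1/(n-1)) · Σ_k (x_{k,i} - mean_i) · (x_{k,j} - mean_j), with n-1 = 5:
  s[X_1,X_1] = ((-2.1667)·(-2.1667) + (2.8333)·(2.8333) + (-1.1667)·(-1.1667) + (-0.1667)·(-0.1667) + (0.8333)·(0.8333) + (-0.1667)·(-0.1667)) / 5 = 14.8333/5 = 2.9667
  s[X_1,X_2] = ((-2.1667)·(-2) + (2.8333)·(-1) + (-1.1667)·(2) + (-0.1667)·(-3) + (0.8333)·(4) + (-0.1667)·(0)) / 5 = 3/5 = 0.6
  s[X_2,X_2] = ((-2)·(-2) + (-1)·(-1) + (2)·(2) + (-3)·(-3) + (4)·(4) + (0)·(0)) / 5 = 34/5 = 6.8
  Sample standard deviations s_i = √(s[i,i]):
  s(X_1) = √(2.9667) = 1.7224
  s(X_2) = √(6.8) = 2.6077

Step 3 — r_{ij} = s_{ij} / (s_i · s_j):
  r[X_1,X_1] = 1 (diagonal).
  r[X_1,X_2] = 0.6 / (1.7224 · 2.6077) = 0.6 / 4.4915 = 0.1336
  r[X_2,X_2] = 1 (diagonal).

R is symmetric with unit diagonal. Assembling:

R = [[1, 0.1336],
 [0.1336, 1]]


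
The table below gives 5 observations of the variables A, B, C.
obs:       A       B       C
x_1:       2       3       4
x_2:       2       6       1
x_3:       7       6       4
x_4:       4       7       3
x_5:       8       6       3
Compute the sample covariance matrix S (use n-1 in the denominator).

Step 1 — column means:
  mean(A) = (2 + 2 + 7 + 4 + 8) / 5 = 23/5 = 4.6
  mean(B) = (3 + 6 + 6 + 7 + 6) / 5 = 28/5 = 5.6
  mean(C) = (4 + 1 + 4 + 3 + 3) / 5 = 15/5 = 3

Step 2 — sample covariance S[i,j] = (1/(n-1)) · Σ_k (x_{k,i} - mean_i) · (x_{k,j} - mean_j), with n-1 = 4.
  S[A,A] = ((-2.6)·(-2.6) + (-2.6)·(-2.6) + (2.4)·(2.4) + (-0.6)·(-0.6) + (3.4)·(3.4)) / 4 = 31.2/4 = 7.8
  S[A,B] = ((-2.6)·(-2.6) + (-2.6)·(0.4) + (2.4)·(0.4) + (-0.6)·(1.4) + (3.4)·(0.4)) / 4 = 7.2/4 = 1.8
  S[A,C] = ((-2.6)·(1) + (-2.6)·(-2) + (2.4)·(1) + (-0.6)·(0) + (3.4)·(0)) / 4 = 5/4 = 1.25
  S[B,B] = ((-2.6)·(-2.6) + (0.4)·(0.4) + (0.4)·(0.4) + (1.4)·(1.4) + (0.4)·(0.4)) / 4 = 9.2/4 = 2.3
  S[B,C] = ((-2.6)·(1) + (0.4)·(-2) + (0.4)·(1) + (1.4)·(0) + (0.4)·(0)) / 4 = -3/4 = -0.75
  S[C,C] = ((1)·(1) + (-2)·(-2) + (1)·(1) + (0)·(0) + (0)·(0)) / 4 = 6/4 = 1.5

S is symmetric (S[j,i] = S[i,j]). Assembling:

S = [[7.8, 1.8, 1.25],
 [1.8, 2.3, -0.75],
 [1.25, -0.75, 1.5]]


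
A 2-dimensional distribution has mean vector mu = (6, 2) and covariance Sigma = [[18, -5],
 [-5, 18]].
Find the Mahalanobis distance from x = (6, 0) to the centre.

Step 1 — centre the observation: (x - mu) = (0, -2).

Step 2 — invert Sigma. det(Sigma) = 18·18 - (-5)² = 299.
  Sigma^{-1} = (1/det) · [[d, -b], [-b, a]] = [[0.0602, 0.0167],
 [0.0167, 0.0602]].

Step 3 — form the quadratic (x - mu)^T · Sigma^{-1} · (x - mu):
  Sigma^{-1} · (x - mu) = (-0.0334, -0.1204).
  (x - mu)^T · [Sigma^{-1} · (x - mu)] = (0)·(-0.0334) + (-2)·(-0.1204) = 0.2408.

Step 4 — take square root: d = √(0.2408) ≈ 0.4907.

d(x, mu) = √(0.2408) ≈ 0.4907


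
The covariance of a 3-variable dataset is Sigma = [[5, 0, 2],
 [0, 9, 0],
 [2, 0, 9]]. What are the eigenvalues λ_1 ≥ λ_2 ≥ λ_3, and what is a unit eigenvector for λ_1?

Step 1 — characteristic polynomial p(λ) = det(λI - Sigma) = λ³ - tr·λ² + c_1·λ - det, where tr = trace, c_1 = sum of the principal 2×2 minors, det = det(Sigma):
  tr = 5 + 9 + 9 = 23,
  c_1 = (5·9 - (0)²) + (5·9 - (2)²) + (9·9 - (0)²) = 45 + 41 + 81 = 167,
  det = 5·(9·9 - (0)²) - (0)·((0)·9 - (0)·(2)) + (2)·((0)·(0) - 9·(2)) = 5·(81) - (0)·(0) + (2)·(-18) = 369.
  So p(λ) = λ³ - 23λ² + 167λ - 369.
Step 2 — look for an integer root (rational root theorem: any rational root is an integer divisor of 369). Testing λ = 9:
  p(9) = 729 - 1863 + 1503 - 369 = 0  ✓
  Dividing out (λ - 9): p(λ) = (λ - 9)(λ² - 14λ + 41).
Step 3 — remaining eigenvalues from the quadratic λ² - 14λ + 41 = 0:
  Δ = 14² - 4·41 = 196 - 164 = 32,  λ = (14 ± √32)/2 = (14 ± 5.6569)/2 ≈ 9.8284 or 4.1716.
  Sorted: λ_1 = 9.8284,  λ_2 = 9,  λ_3 = 4.1716  (check: sum = 23 = tr ✓).

Step 4 — unit eigenvector for λ_1 ≈ 9.8284: v spans the null space of (Sigma - λ_1 I), whose rows are
  r_1 = (-4.8284, 0, 2),  r_2 = (0, -0.8284, 0),  r_3 = (2, 0, -0.8284).
  v is orthogonal to every row, so take v ∝ r_1 × r_2 = ((0)·(0) - (2)·(-0.8284), (2)·(0) - (-4.8284)·(0), (-4.8284)·(-0.8284) - (0)·(0)) ≈ (1.6569, 0, 4).
  Let u = (1.6569, 0, 4).
  ||u|| = √((1.6569)² + (0)² + (4)²) = √(18.7452) ≈ 4.3296,  v_1 = u/||u|| ≈ (0.3827, 0, 0.9239) (||v_1|| = 1).

λ_1 = 9.8284,  λ_2 = 9,  λ_3 = 4.1716;  v_1 ≈ (0.3827, 0, 0.9239)


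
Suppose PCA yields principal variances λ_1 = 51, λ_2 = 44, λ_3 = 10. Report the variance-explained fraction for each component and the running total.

Step 1 — total variance = trace(Sigma) = Σ λ_i = 51 + 44 + 10 = 105.

Step 2 — fraction explained by component i = λ_i / Σ λ:
  PC1: 51/105 = 0.4857
  PC2: 44/105 = 0.419
  PC3: 10/105 = 0.0952

Step 3 — cumulative fraction after k components = (λ_1 + ... + λ_k) / Σ λ:
  k = 1: 51/105 = 0.4857
  k = 2: (51 + 44)/105 = 95/105 = 0.9048
  k = 3: (51 + 44 + 10)/105 = 105/105 = 1

Summary (fraction, with percent):

explained: PC1 0.4857 (48.57%), PC2 0.419 (41.9%), PC3 0.0952 (9.52%);  cumulative: 0.4857, 0.9048, 1


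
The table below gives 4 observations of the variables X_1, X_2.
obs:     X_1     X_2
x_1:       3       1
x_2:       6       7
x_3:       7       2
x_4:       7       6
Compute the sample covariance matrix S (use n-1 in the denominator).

Step 1 — column means:
  mean(X_1) = (3 + 6 + 7 + 7) / 4 = 23/4 = 5.75
  mean(X_2) = (1 + 7 + 2 + 6) / 4 = 16/4 = 4

Step 2 — sample covariance S[i,j] = (1/(n-1)) · Σ_k (x_{k,i} - mean_i) · (x_{k,j} - mean_j), with n-1 = 3.
  S[X_1,X_1] = ((-2.75)·(-2.75) + (0.25)·(0.25) + (1.25)·(1.25) + (1.25)·(1.25)) / 3 = 10.75/3 = 3.5833
  S[X_1,X_2] = ((-2.75)·(-3) + (0.25)·(3) + (1.25)·(-2) + (1.25)·(2)) / 3 = 9/3 = 3
  S[X_2,X_2] = ((-3)·(-3) + (3)·(3) + (-2)·(-2) + (2)·(2)) / 3 = 26/3 = 8.6667

S is symmetric (S[j,i] = S[i,j]). Assembling:

S = [[3.5833, 3],
 [3, 8.6667]]


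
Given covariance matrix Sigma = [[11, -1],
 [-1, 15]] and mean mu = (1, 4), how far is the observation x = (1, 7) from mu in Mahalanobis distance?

Step 1 — centre the observation: (x - mu) = (0, 3).

Step 2 — invert Sigma. det(Sigma) = 11·15 - (-1)² = 164.
  Sigma^{-1} = (1/det) · [[d, -b], [-b, a]] = [[0.0915, 0.0061],
 [0.0061, 0.0671]].

Step 3 — form the quadratic (x - mu)^T · Sigma^{-1} · (x - mu):
  Sigma^{-1} · (x - mu) = (0.0183, 0.2012).
  (x - mu)^T · [Sigma^{-1} · (x - mu)] = (0)·(0.0183) + (3)·(0.2012) = 0.6037.

Step 4 — take square root: d = √(0.6037) ≈ 0.777.

d(x, mu) = √(0.6037) ≈ 0.777


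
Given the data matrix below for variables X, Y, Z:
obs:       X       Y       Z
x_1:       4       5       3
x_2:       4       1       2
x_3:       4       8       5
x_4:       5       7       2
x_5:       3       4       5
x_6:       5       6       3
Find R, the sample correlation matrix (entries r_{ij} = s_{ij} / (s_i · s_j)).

Step 1 — column means:
  mean(X) = (4 + 4 + 4 + 5 + 3 + 5) / 6 = 25/6 = 4.1667
  mean(Y) = (5 + 1 + 8 + 7 + 4 + 6) / 6 = 31/6 = 5.1667
  mean(Z) = (3 + 2 + 5 + 2 + 5 + 3) / 6 = 20/6 = 3.3333

Step 2 — sample variances and covariances s[i,j] = (1/(n-1)) · Σ_k (x_{k,i} - mean_i) · (x_{k,j} - mean_j), with n-1 = 5:
  s[X,X] = ((-0.1667)·(-0.1667) + (-0.1667)·(-0.1667) + (-0.1667)·(-0.1667) + (0.8333)·(0.8333) + (-1.1667)·(-1.1667) + (0.8333)·(0.8333)) / 5 = 2.8333/5 = 0.5667
  s[X,Y] = ((-0.1667)·(-0.1667) + (-0.1667)·(-4.1667) + (-0.1667)·(2.8333) + (0.8333)·(1.8333) + (-1.1667)·(-1.1667) + (0.8333)·(0.8333)) / 5 = 3.8333/5 = 0.7667
  s[X,Z] = ((-0.1667)·(-0.3333) + (-0.1667)·(-1.3333) + (-0.1667)·(1.6667) + (0.8333)·(-1.3333) + (-1.1667)·(1.6667) + (0.8333)·(-0.3333)) / 5 = -3.3333/5 = -0.6667
  s[Y,Y] = ((-0.1667)·(-0.1667) + (-4.1667)·(-4.1667) + (2.8333)·(2.8333) + (1.8333)·(1.8333) + (-1.1667)·(-1.1667) + (0.8333)·(0.8333)) / 5 = 30.8333/5 = 6.1667
  s[Y,Z] = ((-0.1667)·(-0.3333) + (-4.1667)·(-1.3333) + (2.8333)·(1.6667) + (1.8333)·(-1.3333) + (-1.1667)·(1.6667) + (0.8333)·(-0.3333)) / 5 = 5.6667/5 = 1.1333
  s[Z,Z] = ((-0.3333)·(-0.3333) + (-1.3333)·(-1.3333) + (1.6667)·(1.6667) + (-1.3333)·(-1.3333) + (1.6667)·(1.6667) + (-0.3333)·(-0.3333)) / 5 = 9.3333/5 = 1.8667
  Sample standard deviations s_i = √(s[i,i]):
  s(X) = √(0.5667) = 0.7528
  s(Y) = √(6.1667) = 2.4833
  s(Z) = √(1.8667) = 1.3663

Step 3 — r_{ij} = s_{ij} / (s_i · s_j):
  r[X,X] = 1 (diagonal).
  r[X,Y] = 0.7667 / (0.7528 · 2.4833) = 0.7667 / 1.8693 = 0.4101
  r[X,Z] = -0.6667 / (0.7528 · 1.3663) = -0.6667 / 1.0285 = -0.6482
  r[Y,Y] = 1 (diagonal).
  r[Y,Z] = 1.1333 / (2.4833 · 1.3663) = 1.1333 / 3.3928 = 0.334
  r[Z,Z] = 1 (diagonal).

R is symmetric with unit diagonal. Assembling:

R = [[1, 0.4101, -0.6482],
 [0.4101, 1, 0.334],
 [-0.6482, 0.334, 1]]


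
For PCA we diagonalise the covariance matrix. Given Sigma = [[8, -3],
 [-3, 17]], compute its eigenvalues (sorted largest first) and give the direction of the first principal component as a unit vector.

Step 1 — characteristic polynomial of 2×2 Sigma:
  det(Sigma - λI) = λ² - trace · λ + det = 0.
  trace = 8 + 17 = 25, det = 8·17 - (-3)² = 127.
Step 2 — discriminant:
  Δ = trace² - 4·det = 625 - 508 = 117.
Step 3 — eigenvalues:
  λ = (trace ± √Δ)/2 = (25 ± 10.8167)/2,
  λ_1 = 17.9083,  λ_2 = 7.0917.

Step 4 — unit eigenvector for λ_1: solve (Sigma - λ_1 I)v = 0. First row:
  (8 - 17.9083)·v_x + (-3)·v_y = 0, i.e. (-9.9083)·v_x + (-3)·v_y = 0,
  so v ∝ (b, λ_1 - a) = (-3, 9.9083); multiply by -1 so the first entry is positive: u = (3, -9.9083).
  ||u|| = √((3)² + (-9.9083)²) = √(107.1749) ≈ 10.3525,
  v_1 = u/||u|| ≈ (0.2898, -0.9571) (||v_1|| = 1).

λ_1 = 17.9083,  λ_2 = 7.0917;  v_1 ≈ (0.2898, -0.9571)


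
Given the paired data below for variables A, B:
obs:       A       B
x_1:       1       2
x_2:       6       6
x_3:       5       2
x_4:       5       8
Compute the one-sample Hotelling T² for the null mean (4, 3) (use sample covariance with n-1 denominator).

Step 1 — sample mean vector:
  mean(A) = (1 + 6 + 5 + 5) / 4 = 17/4 = 4.25
  mean(B) = (2 + 6 + 2 + 8) / 4 = 18/4 = 4.5
  x̄ = (4.25, 4.5),  deviation x̄ - mu_0 = (4.25, 4.5) - (4, 3) = (0.25, 1.5).

Step 2 — sample covariance matrix, S[i,j] = (1/(n-1)) · Σ_k (x_{k,i} - mean_i) · (x_{k,j} - mean_j), divisor n-1 = 3:
  S[A,A] = ((-3.25)·(-3.25) + (1.75)·(1.75) + (0.75)·(0.75) + (0.75)·(0.75)) / 3 = 14.75/3 = 4.9167
  S[A,B] = ((-3.25)·(-2.5) + (1.75)·(1.5) + (0.75)·(-2.5) + (0.75)·(3.5)) / 3 = 11.5/3 = 3.8333
  S[B,B] = ((-2.5)·(-2.5) + (1.5)·(1.5) + (-2.5)·(-2.5) + (3.5)·(3.5)) / 3 = 27/3 = 9
  S = [[4.9167, 3.8333],
 [3.8333, 9]].

Step 3 — invert S. det(S) = 4.9167·9 - (3.8333)² = 29.5556.
  S^{-1} = (1/det) · [[d, -b], [-b, a]] = [[0.3045, -0.1297],
 [-0.1297, 0.1664]].

Step 4 — quadratic form (x̄ - mu_0)^T · S^{-1} · (x̄ - mu_0):
  S^{-1} · (x̄ - mu_0) = (-0.1184, 0.2171),
  (x̄ - mu_0)^T · [...] = (0.25)·(-0.1184) + (1.5)·(0.2171) = 0.2961.

Step 5 — scale by n: T² = 4 · 0.2961 = 1.1842.

T² ≈ 1.1842


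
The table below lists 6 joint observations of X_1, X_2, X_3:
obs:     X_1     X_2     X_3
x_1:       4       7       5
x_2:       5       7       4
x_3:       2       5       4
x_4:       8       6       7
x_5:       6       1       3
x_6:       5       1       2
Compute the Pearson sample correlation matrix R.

Step 1 — column means:
  mean(X_1) = (4 + 5 + 2 + 8 + 6 + 5) / 6 = 30/6 = 5
  mean(X_2) = (7 + 7 + 5 + 6 + 1 + 1) / 6 = 27/6 = 4.5
  mean(X_3) = (5 + 4 + 4 + 7 + 3 + 2) / 6 = 25/6 = 4.1667

Step 2 — sample variances and covariances s[i,j] = (1/(n-1)) · Σ_k (x_{k,i} - mean_i) · (x_{k,j} - mean_j), with n-1 = 5:
  s[X_1,X_1] = ((-1)·(-1) + (0)·(0) + (-3)·(-3) + (3)·(3) + (1)·(1) + (0)·(0)) / 5 = 20/5 = 4
  s[X_1,X_2] = ((-1)·(2.5) + (0)·(2.5) + (-3)·(0.5) + (3)·(1.5) + (1)·(-3.5) + (0)·(-3.5)) / 5 = -3/5 = -0.6
  s[X_1,X_3] = ((-1)·(0.8333) + (0)·(-0.1667) + (-3)·(-0.1667) + (3)·(2.8333) + (1)·(-1.1667) + (0)·(-2.1667)) / 5 = 7/5 = 1.4
  s[X_2,X_2] = ((2.5)·(2.5) + (2.5)·(2.5) + (0.5)·(0.5) + (1.5)·(1.5) + (-3.5)·(-3.5) + (-3.5)·(-3.5)) / 5 = 39.5/5 = 7.9
  s[X_2,X_3] = ((2.5)·(0.8333) + (2.5)·(-0.1667) + (0.5)·(-0.1667) + (1.5)·(2.8333) + (-3.5)·(-1.1667) + (-3.5)·(-2.1667)) / 5 = 17.5/5 = 3.5
  s[X_3,X_3] = ((0.8333)·(0.8333) + (-0.1667)·(-0.1667) + (-0.1667)·(-0.1667) + (2.8333)·(2.8333) + (-1.1667)·(-1.1667) + (-2.1667)·(-2.1667)) / 5 = 14.8333/5 = 2.9667
  Sample standard deviations s_i = √(s[i,i]):
  s(X_1) = √(4) = 2
  s(X_2) = √(7.9) = 2.8107
  s(X_3) = √(2.9667) = 1.7224

Step 3 — r_{ij} = s_{ij} / (s_i · s_j):
  r[X_1,X_1] = 1 (diagonal).
  r[X_1,X_2] = -0.6 / (2 · 2.8107) = -0.6 / 5.6214 = -0.1067
  r[X_1,X_3] = 1.4 / (2 · 1.7224) = 1.4 / 3.4448 = 0.4064
  r[X_2,X_2] = 1 (diagonal).
  r[X_2,X_3] = 3.5 / (2.8107 · 1.7224) = 3.5 / 4.8411 = 0.723
  r[X_3,X_3] = 1 (diagonal).

R is symmetric with unit diagonal. Assembling:

R = [[1, -0.1067, 0.4064],
 [-0.1067, 1, 0.723],
 [0.4064, 0.723, 1]]


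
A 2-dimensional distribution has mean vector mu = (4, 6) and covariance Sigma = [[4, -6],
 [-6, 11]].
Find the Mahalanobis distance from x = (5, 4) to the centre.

Step 1 — centre the observation: (x - mu) = (1, -2).

Step 2 — invert Sigma. det(Sigma) = 4·11 - (-6)² = 8.
  Sigma^{-1} = (1/det) · [[d, -b], [-b, a]] = [[1.375, 0.75],
 [0.75, 0.5]].

Step 3 — form the quadratic (x - mu)^T · Sigma^{-1} · (x - mu):
  Sigma^{-1} · (x - mu) = (-0.125, -0.25).
  (x - mu)^T · [Sigma^{-1} · (x - mu)] = (1)·(-0.125) + (-2)·(-0.25) = 0.375.

Step 4 — take square root: d = √(0.375) ≈ 0.6124.

d(x, mu) = √(0.375) ≈ 0.6124


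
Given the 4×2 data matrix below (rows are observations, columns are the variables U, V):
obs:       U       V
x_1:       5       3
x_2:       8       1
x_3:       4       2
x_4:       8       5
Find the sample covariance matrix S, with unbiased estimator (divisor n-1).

Step 1 — column means:
  mean(U) = (5 + 8 + 4 + 8) / 4 = 25/4 = 6.25
  mean(V) = (3 + 1 + 2 + 5) / 4 = 11/4 = 2.75

Step 2 — sample covariance S[i,j] = (1/(n-1)) · Σ_k (x_{k,i} - mean_i) · (x_{k,j} - mean_j), with n-1 = 3.
  S[U,U] = ((-1.25)·(-1.25) + (1.75)·(1.75) + (-2.25)·(-2.25) + (1.75)·(1.75)) / 3 = 12.75/3 = 4.25
  S[U,V] = ((-1.25)·(0.25) + (1.75)·(-1.75) + (-2.25)·(-0.75) + (1.75)·(2.25)) / 3 = 2.25/3 = 0.75
  S[V,V] = ((0.25)·(0.25) + (-1.75)·(-1.75) + (-0.75)·(-0.75) + (2.25)·(2.25)) / 3 = 8.75/3 = 2.9167

S is symmetric (S[j,i] = S[i,j]). Assembling:

S = [[4.25, 0.75],
 [0.75, 2.9167]]


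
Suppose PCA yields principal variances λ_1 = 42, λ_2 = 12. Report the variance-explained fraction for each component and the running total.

Step 1 — total variance = trace(Sigma) = Σ λ_i = 42 + 12 = 54.

Step 2 — fraction explained by component i = λ_i / Σ λ:
  PC1: 42/54 = 0.7778
  PC2: 12/54 = 0.2222

Step 3 — cumulative fraction after k components = (λ_1 + ... + λ_k) / Σ λ:
  k = 1: 42/54 = 0.7778
  k = 2: (42 + 12)/54 = 54/54 = 1

Summary (fraction, with percent):

explained: PC1 0.7778 (77.78%), PC2 0.2222 (22.22%);  cumulative: 0.7778, 1


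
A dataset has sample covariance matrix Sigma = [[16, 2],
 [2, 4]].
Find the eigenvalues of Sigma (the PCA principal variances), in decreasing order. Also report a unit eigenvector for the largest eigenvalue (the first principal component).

Step 1 — characteristic polynomial of 2×2 Sigma:
  det(Sigma - λI) = λ² - trace · λ + det = 0.
  trace = 16 + 4 = 20, det = 16·4 - (2)² = 60.
Step 2 — discriminant:
  Δ = trace² - 4·det = 400 - 240 = 160.
Step 3 — eigenvalues:
  λ = (trace ± √Δ)/2 = (20 ± 12.6491)/2,
  λ_1 = 16.3246,  λ_2 = 3.6754.

Step 4 — unit eigenvector for λ_1: solve (Sigma - λ_1 I)v = 0. First row:
  (16 - 16.3246)·v_x + (2)·v_y = 0, i.e. (-0.3246)·v_x + (2)·v_y = 0,
  so v ∝ (b, λ_1 - a) = (2, 0.3246) = u.
  ||u|| = √((2)² + (0.3246)²) = √(4.1053) ≈ 2.0262,
  v_1 = u/||u|| ≈ (0.9871, 0.1602) (||v_1|| = 1).

λ_1 = 16.3246,  λ_2 = 3.6754;  v_1 ≈ (0.9871, 0.1602)


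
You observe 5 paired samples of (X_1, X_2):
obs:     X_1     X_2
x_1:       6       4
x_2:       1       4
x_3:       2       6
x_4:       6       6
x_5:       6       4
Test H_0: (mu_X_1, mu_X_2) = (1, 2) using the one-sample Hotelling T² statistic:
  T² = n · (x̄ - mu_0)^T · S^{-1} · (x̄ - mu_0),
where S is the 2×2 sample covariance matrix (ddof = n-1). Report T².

Step 1 — sample mean vector:
  mean(X_1) = (6 + 1 + 2 + 6 + 6) / 5 = 21/5 = 4.2
  mean(X_2) = (4 + 4 + 6 + 6 + 4) / 5 = 24/5 = 4.8
  x̄ = (4.2, 4.8),  deviation x̄ - mu_0 = (4.2, 4.8) - (1, 2) = (3.2, 2.8).

Step 2 — sample covariance matrix, S[i,j] = (1/(n-1)) · Σ_k (x_{k,i} - mean_i) · (x_{k,j} - mean_j), divisor n-1 = 4:
  S[X_1,X_1] = ((1.8)·(1.8) + (-3.2)·(-3.2) + (-2.2)·(-2.2) + (1.8)·(1.8) + (1.8)·(1.8)) / 4 = 24.8/4 = 6.2
  S[X_1,X_2] = ((1.8)·(-0.8) + (-3.2)·(-0.8) + (-2.2)·(1.2) + (1.8)·(1.2) + (1.8)·(-0.8)) / 4 = -0.8/4 = -0.2
  S[X_2,X_2] = ((-0.8)·(-0.8) + (-0.8)·(-0.8) + (1.2)·(1.2) + (1.2)·(1.2) + (-0.8)·(-0.8)) / 4 = 4.8/4 = 1.2
  S = [[6.2, -0.2],
 [-0.2, 1.2]].

Step 3 — invert S. det(S) = 6.2·1.2 - (-0.2)² = 7.4.
  S^{-1} = (1/det) · [[d, -b], [-b, a]] = [[0.1622, 0.027],
 [0.027, 0.8378]].

Step 4 — quadratic form (x̄ - mu_0)^T · S^{-1} · (x̄ - mu_0):
  S^{-1} · (x̄ - mu_0) = (0.5946, 2.4324),
  (x̄ - mu_0)^T · [...] = (3.2)·(0.5946) + (2.8)·(2.4324) = 8.7135.

Step 5 — scale by n: T² = 5 · 8.7135 = 43.5676.

T² ≈ 43.5676


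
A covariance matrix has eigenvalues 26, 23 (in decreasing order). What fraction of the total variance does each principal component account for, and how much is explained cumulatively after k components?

Step 1 — total variance = trace(Sigma) = Σ λ_i = 26 + 23 = 49.

Step 2 — fraction explained by component i = λ_i / Σ λ:
  PC1: 26/49 = 0.5306
  PC2: 23/49 = 0.4694

Step 3 — cumulative fraction after k components = (λ_1 + ... + λ_k) / Σ λ:
  k = 1: 26/49 = 0.5306
  k = 2: (26 + 23)/49 = 49/49 = 1

Summary (fraction, with percent):

explained: PC1 0.5306 (53.06%), PC2 0.4694 (46.94%);  cumulative: 0.5306, 1


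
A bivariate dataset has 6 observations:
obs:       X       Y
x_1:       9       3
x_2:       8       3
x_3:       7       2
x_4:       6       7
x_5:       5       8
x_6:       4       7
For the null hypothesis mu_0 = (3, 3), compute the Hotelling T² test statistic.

Step 1 — sample mean vector:
  mean(X) = (9 + 8 + 7 + 6 + 5 + 4) / 6 = 39/6 = 6.5
  mean(Y) = (3 + 3 + 2 + 7 + 8 + 7) / 6 = 30/6 = 5
  x̄ = (6.5, 5),  deviation x̄ - mu_0 = (6.5, 5) - (3, 3) = (3.5, 2).

Step 2 — sample covariance matrix, S[i,j] = (1/(n-1)) · Σ_k (x_{k,i} - mean_i) · (x_{k,j} - mean_j), divisor n-1 = 5:
  S[X,X] = ((2.5)·(2.5) + (1.5)·(1.5) + (0.5)·(0.5) + (-0.5)·(-0.5) + (-1.5)·(-1.5) + (-2.5)·(-2.5)) / 5 = 17.5/5 = 3.5
  S[X,Y] = ((2.5)·(-2) + (1.5)·(-2) + (0.5)·(-3) + (-0.5)·(2) + (-1.5)·(3) + (-2.5)·(2)) / 5 = -20/5 = -4
  S[Y,Y] = ((-2)·(-2) + (-2)·(-2) + (-3)·(-3) + (2)·(2) + (3)·(3) + (2)·(2)) / 5 = 34/5 = 6.8
  S = [[3.5, -4],
 [-4, 6.8]].

Step 3 — invert S. det(S) = 3.5·6.8 - (-4)² = 7.8.
  S^{-1} = (1/det) · [[d, -b], [-b, a]] = [[0.8718, 0.5128],
 [0.5128, 0.4487]].

Step 4 — quadratic form (x̄ - mu_0)^T · S^{-1} · (x̄ - mu_0):
  S^{-1} · (x̄ - mu_0) = (4.0769, 2.6923),
  (x̄ - mu_0)^T · [...] = (3.5)·(4.0769) + (2)·(2.6923) = 19.6538.

Step 5 — scale by n: T² = 6 · 19.6538 = 117.9231.

T² ≈ 117.9231


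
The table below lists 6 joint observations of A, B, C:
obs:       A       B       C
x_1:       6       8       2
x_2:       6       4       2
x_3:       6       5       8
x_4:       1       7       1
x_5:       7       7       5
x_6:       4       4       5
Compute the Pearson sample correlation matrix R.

Step 1 — column means:
  mean(A) = (6 + 6 + 6 + 1 + 7 + 4) / 6 = 30/6 = 5
  mean(B) = (8 + 4 + 5 + 7 + 7 + 4) / 6 = 35/6 = 5.8333
  mean(C) = (2 + 2 + 8 + 1 + 5 + 5) / 6 = 23/6 = 3.8333

Step 2 — sample variances and covariances s[i,j] = (1/(n-1)) · Σ_k (x_{k,i} - mean_i) · (x_{k,j} - mean_j), with n-1 = 5:
  s[A,A] = ((1)·(1) + (1)·(1) + (1)·(1) + (-4)·(-4) + (2)·(2) + (-1)·(-1)) / 5 = 24/5 = 4.8
  s[A,B] = ((1)·(2.1667) + (1)·(-1.8333) + (1)·(-0.8333) + (-4)·(1.1667) + (2)·(1.1667) + (-1)·(-1.8333)) / 5 = -1/5 = -0.2
  s[A,C] = ((1)·(-1.8333) + (1)·(-1.8333) + (1)·(4.1667) + (-4)·(-2.8333) + (2)·(1.1667) + (-1)·(1.1667)) / 5 = 13/5 = 2.6
  s[B,B] = ((2.1667)·(2.1667) + (-1.8333)·(-1.8333) + (-0.8333)·(-0.8333) + (1.1667)·(1.1667) + (1.1667)·(1.1667) + (-1.8333)·(-1.8333)) / 5 = 14.8333/5 = 2.9667
  s[B,C] = ((2.1667)·(-1.8333) + (-1.8333)·(-1.8333) + (-0.8333)·(4.1667) + (1.1667)·(-2.8333) + (1.1667)·(1.1667) + (-1.8333)·(1.1667)) / 5 = -8.1667/5 = -1.6333
  s[C,C] = ((-1.8333)·(-1.8333) + (-1.8333)·(-1.8333) + (4.1667)·(4.1667) + (-2.8333)·(-2.8333) + (1.1667)·(1.1667) + (1.1667)·(1.1667)) / 5 = 34.8333/5 = 6.9667
  Sample standard deviations s_i = √(s[i,i]):
  s(A) = √(4.8) = 2.1909
  s(B) = √(2.9667) = 1.7224
  s(C) = √(6.9667) = 2.6394

Step 3 — r_{ij} = s_{ij} / (s_i · s_j):
  r[A,A] = 1 (diagonal).
  r[A,B] = -0.2 / (2.1909 · 1.7224) = -0.2 / 3.7736 = -0.053
  r[A,C] = 2.6 / (2.1909 · 2.6394) = 2.6 / 5.7827 = 0.4496
  r[B,B] = 1 (diagonal).
  r[B,C] = -1.6333 / (1.7224 · 2.6394) = -1.6333 / 4.5462 = -0.3593
  r[C,C] = 1 (diagonal).

R is symmetric with unit diagonal. Assembling:

R = [[1, -0.053, 0.4496],
 [-0.053, 1, -0.3593],
 [0.4496, -0.3593, 1]]


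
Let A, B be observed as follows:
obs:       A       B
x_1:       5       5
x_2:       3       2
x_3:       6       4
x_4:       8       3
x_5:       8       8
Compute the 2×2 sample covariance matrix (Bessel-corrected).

Step 1 — column means:
  mean(A) = (5 + 3 + 6 + 8 + 8) / 5 = 30/5 = 6
  mean(B) = (5 + 2 + 4 + 3 + 8) / 5 = 22/5 = 4.4

Step 2 — sample covariance S[i,j] = (1/(n-1)) · Σ_k (x_{k,i} - mean_i) · (x_{k,j} - mean_j), with n-1 = 4.
  S[A,A] = ((-1)·(-1) + (-3)·(-3) + (0)·(0) + (2)·(2) + (2)·(2)) / 4 = 18/4 = 4.5
  S[A,B] = ((-1)·(0.6) + (-3)·(-2.4) + (0)·(-0.4) + (2)·(-1.4) + (2)·(3.6)) / 4 = 11/4 = 2.75
  S[B,B] = ((0.6)·(0.6) + (-2.4)·(-2.4) + (-0.4)·(-0.4) + (-1.4)·(-1.4) + (3.6)·(3.6)) / 4 = 21.2/4 = 5.3

S is symmetric (S[j,i] = S[i,j]). Assembling:

S = [[4.5, 2.75],
 [2.75, 5.3]]


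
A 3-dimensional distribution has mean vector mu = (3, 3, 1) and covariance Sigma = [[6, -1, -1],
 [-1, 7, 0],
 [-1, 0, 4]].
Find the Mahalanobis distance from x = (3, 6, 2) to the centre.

Step 1 — centre the observation: (x - mu) = (0, 3, 1).

Step 2 — invert Sigma (cofactor / det for 3×3, or solve directly):
  Sigma^{-1} = [[0.1783, 0.0255, 0.0446],
 [0.0255, 0.1465, 0.0064],
 [0.0446, 0.0064, 0.2611]].

Step 3 — form the quadratic (x - mu)^T · Sigma^{-1} · (x - mu):
  Sigma^{-1} · (x - mu) = (0.121, 0.4459, 0.2803).
  (x - mu)^T · [Sigma^{-1} · (x - mu)] = (0)·(0.121) + (3)·(0.4459) + (1)·(0.2803) = 1.6178.

Step 4 — take square root: d = √(1.6178) ≈ 1.2719.

d(x, mu) = √(1.6178) ≈ 1.2719
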